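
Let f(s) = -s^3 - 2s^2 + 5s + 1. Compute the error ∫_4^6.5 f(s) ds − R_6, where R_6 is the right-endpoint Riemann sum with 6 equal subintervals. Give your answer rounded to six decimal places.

Exact integral: ∫_4^6.5 f(s) ds ≈ -454.55729167.
R_6 ≈ -508.05483218.
Error ≈ -454.55729167 − (-508.05483218) ≈ 53.497541.

53.497541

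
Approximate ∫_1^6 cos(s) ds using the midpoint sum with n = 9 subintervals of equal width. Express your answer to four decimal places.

-1.1354

Δs = (6 − 1)/9 = 5/9.
Midpoints: 23/18, 11/6, 43/18, 53/18, 3.5, 73/18, 83/18, 31/6, 103/18.
f(23/18) ≈ 0.2888, f(11/6) ≈ -0.2595, f(43/18) ≈ -0.7298, f(53/18) ≈ -0.9806, f(3.5) ≈ -0.9365, f(73/18) ≈ -0.6106, f(83/18) ≈ -0.1011, f(31/6) ≈ 0.4388, f(103/18) ≈ 0.8467.
Sum = Δs · [f(23/18) + f(11/6) + f(43/18) + ...].
Sum ≈ -1.1354.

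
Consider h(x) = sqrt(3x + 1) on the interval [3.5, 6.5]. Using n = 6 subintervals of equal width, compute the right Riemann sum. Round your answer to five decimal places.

12.24166

Δx = (6.5 − 3.5)/6 = 0.5.
Right endpoints: 4, 4.5, 5, 5.5, 6, 6.5.
h(4) ≈ 3.60555, h(4.5) ≈ 3.80789, h(5) ≈ 4.00000, h(5.5) ≈ 4.18330, h(6) ≈ 4.35890, h(6.5) ≈ 4.52769.
Sum = Δx · [h(4) + h(4.5) + h(5) + ...].
Sum ≈ 12.24166.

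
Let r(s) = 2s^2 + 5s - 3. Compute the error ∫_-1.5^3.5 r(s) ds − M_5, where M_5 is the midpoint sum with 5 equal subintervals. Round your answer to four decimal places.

Exact integral: ∫_-1.5^3.5 r(s) ds ≈ 40.833333.
M_5 = 40.
Error ≈ 40.833333 − 40 ≈ 0.8333.

0.8333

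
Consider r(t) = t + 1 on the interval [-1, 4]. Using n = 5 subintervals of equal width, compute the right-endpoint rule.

Δt = (4 − (-1))/5 = 1.
Right endpoints: 0, 1, 2, 3, 4.
r(0) = 1, r(1) = 2, r(2) = 3, r(3) = 4, r(4) = 5.
Sum = Δt · [r(0) + r(1) + r(2) + r(3) + r(4)].
Sum = 15.

15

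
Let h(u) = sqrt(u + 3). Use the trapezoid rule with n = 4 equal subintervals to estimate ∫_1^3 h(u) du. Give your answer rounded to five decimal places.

Δu = (3 − 1)/4 = 0.5.
h(1) ≈ 2.00000, h(1.5) ≈ 2.12132, h(2) ≈ 2.23607, h(2.5) ≈ 2.34521, h(3) ≈ 2.44949.
T_4 = (Δu/2)·[h(u_0) + 2h(u_1) + 2h(u_2) + 2h(u_3) + h(u_4)].
Sum ≈ 4.46367.

4.46367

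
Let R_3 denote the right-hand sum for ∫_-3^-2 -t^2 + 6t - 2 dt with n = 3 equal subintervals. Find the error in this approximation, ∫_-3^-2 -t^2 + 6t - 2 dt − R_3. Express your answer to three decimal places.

-1.815

Exact integral: ∫_-3^-2 f(t) dt ≈ -23.33333.
R_3 ≈ -21.51852.
Error ≈ -23.33333 − (-21.51852) ≈ -1.815.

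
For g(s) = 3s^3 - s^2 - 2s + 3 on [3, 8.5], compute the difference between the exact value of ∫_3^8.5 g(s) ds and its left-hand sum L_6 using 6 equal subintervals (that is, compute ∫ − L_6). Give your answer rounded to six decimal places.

734.175203

Exact integral: ∫_3^8.5 g(s) ds ≈ 3611.83854167.
L_6 ≈ 2877.66333912.
Error ≈ 3611.83854167 − 2877.66333912 ≈ 734.175203.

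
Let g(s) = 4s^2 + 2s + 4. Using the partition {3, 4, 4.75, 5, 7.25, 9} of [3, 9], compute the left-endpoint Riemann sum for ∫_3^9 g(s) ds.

785.75

Subinterval widths: 1, 0.75, 0.25, 2.25, 1.75.
Left endpoints: 3, 4, 4.75, 5, 7.25.
g(3) = 46, g(4) = 76, g(4.75) = 103.75, g(5) = 114, g(7.25) = 228.75.
Sum = Σ Δs_i · g(s_i).
Sum = 785.75.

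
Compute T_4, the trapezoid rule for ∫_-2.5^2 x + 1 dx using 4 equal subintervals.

3.375

Δx = (2 − (-2.5))/4 = 1.125.
f(-2.5) = -1.5, f(-1.375) = -0.375, f(-0.25) = 0.75, f(0.875) = 1.875, f(2) = 3.
T_4 = (Δx/2)·[f(x_0) + 2f(x_1) + 2f(x_2) + 2f(x_3) + f(x_4)].
Sum = 3.375.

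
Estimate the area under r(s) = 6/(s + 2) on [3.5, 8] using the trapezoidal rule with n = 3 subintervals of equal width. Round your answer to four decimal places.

Δs = (8 − 3.5)/3 = 1.5.
r(3.5) = 12/11, r(5) = 6/7, r(6.5) = 12/17, r(8) = 0.6.
T_3 = (Δs/2)·[r(s_0) + 2r(s_1) + 2r(s_2) + r(s_3)].
Sum ≈ 3.6127.

3.6127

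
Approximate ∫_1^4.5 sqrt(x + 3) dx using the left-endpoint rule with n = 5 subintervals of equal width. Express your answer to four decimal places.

8.0985

Δx = (4.5 − 1)/5 = 0.7.
Left endpoints: 1, 1.7, 2.4, 3.1, 3.8.
f(1) ≈ 2.0000, f(1.7) ≈ 2.1679, f(2.4) ≈ 2.3238, f(3.1) ≈ 2.4698, f(3.8) ≈ 2.6077.
Sum = Δx · [f(1) + f(1.7) + f(2.4) + f(3.1) + f(3.8)].
Sum ≈ 8.0985.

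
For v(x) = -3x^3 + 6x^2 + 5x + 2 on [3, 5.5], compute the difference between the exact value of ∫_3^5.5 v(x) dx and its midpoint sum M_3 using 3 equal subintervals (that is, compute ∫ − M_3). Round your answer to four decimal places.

Exact integral: ∫_3^5.5 v(x) dx = -288.671875.
M_3 ≈ -284.006076.
Error ≈ -288.671875 − (-284.006076) ≈ -4.6658.

-4.6658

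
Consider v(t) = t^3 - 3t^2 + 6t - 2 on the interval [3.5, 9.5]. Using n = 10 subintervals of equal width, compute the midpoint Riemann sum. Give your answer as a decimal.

Δt = (9.5 − 3.5)/10 = 0.6.
Midpoints: 3.8, 4.4, 5, 5.6, 6.2, 6.8, 7.4, 8, 8.6, 9.2.
v(3.8) = 32.352, v(4.4) = 51.504, v(5) = 78, v(5.6) = 113.136, v(6.2) = 158.208, v(6.8) = 214.512, v(7.4) = 283.344, v(8) = 366, v(8.6) = 463.776, v(9.2) = 577.968.
Sum = Δt · [v(3.8) + v(4.4) + v(5) + ...].
Sum = 1403.28.

1403.28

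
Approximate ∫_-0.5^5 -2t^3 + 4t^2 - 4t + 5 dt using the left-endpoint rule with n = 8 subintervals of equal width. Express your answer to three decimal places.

-112.197

Δt = (5 − (-0.5))/8 = 0.6875.
Left endpoints: -0.5, 0.1875, 0.875, 1.5625, 2.25, 2.9375, 3.625, 4.3125.
f(-0.5) = 8.25, f(0.1875) = 8965/2048, f(0.875) = 3.22265625, f(1.5625) = 1815/2048, f(2.25) = -6.53125, f(2.9375) = -46959/2048, f(3.625) = -52.20703125, f(4.3125) = -201245/2048.
Sum = Δt · [f(-0.5) + f(0.1875) + f(0.875) + ...].
Sum ≈ -112.197.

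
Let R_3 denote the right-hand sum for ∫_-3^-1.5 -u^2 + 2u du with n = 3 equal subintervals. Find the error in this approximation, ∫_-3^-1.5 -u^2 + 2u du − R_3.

-2.375

Exact integral: ∫_-3^-1.5 f(u) du = -14.625.
R_3 = -12.25.
Error = -14.625 − (-12.25) = -2.375.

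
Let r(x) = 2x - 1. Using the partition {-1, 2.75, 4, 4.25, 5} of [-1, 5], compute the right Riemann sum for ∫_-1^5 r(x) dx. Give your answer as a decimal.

Subinterval widths: 3.75, 1.25, 0.25, 0.75.
Right endpoints: 2.75, 4, 4.25, 5.
r(2.75) = 4.5, r(4) = 7, r(4.25) = 7.5, r(5) = 9.
Sum = Σ Δx_i · r(x_i).
Sum = 34.25.

34.25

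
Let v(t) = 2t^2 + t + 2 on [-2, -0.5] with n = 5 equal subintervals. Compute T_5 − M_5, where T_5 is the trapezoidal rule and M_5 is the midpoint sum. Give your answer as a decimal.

T_5 = 6.42.
M_5 = 6.3525.
T_5 − M_5 = 0.0675.

0.0675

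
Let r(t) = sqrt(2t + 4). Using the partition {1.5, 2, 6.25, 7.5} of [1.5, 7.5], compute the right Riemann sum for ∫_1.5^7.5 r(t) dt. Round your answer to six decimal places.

24.126419

Subinterval widths: 0.5, 4.25, 1.25.
Right endpoints: 2, 6.25, 7.5.
r(2) ≈ 2.828427, r(6.25) ≈ 4.062019, r(7.5) ≈ 4.358899.
Sum = Σ Δt_i · r(t_i).
Sum ≈ 24.126419.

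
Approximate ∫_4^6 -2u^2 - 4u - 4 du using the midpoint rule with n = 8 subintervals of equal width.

Δu = (6 − 4)/8 = 0.25.
Midpoints: 4.125, 4.375, 4.625, 4.875, 5.125, 5.375, 5.625, 5.875.
f(4.125) = -54.53125, f(4.375) = -59.78125, f(4.625) = -65.28125, f(4.875) = -71.03125, f(5.125) = -77.03125, f(5.375) = -83.28125, f(5.625) = -89.78125, f(5.875) = -96.53125.
Sum = Δu · [f(4.125) + f(4.375) + f(4.625) + ...].
Sum = -149.3125.

-149.3125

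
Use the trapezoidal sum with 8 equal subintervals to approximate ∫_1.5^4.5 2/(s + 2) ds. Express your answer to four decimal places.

1.2394

Δs = (4.5 − 1.5)/8 = 0.375.
f(1.5) = 4/7, f(1.875) = 16/31, f(2.25) = 8/17, f(2.625) = 16/37, f(3) = 0.4, f(3.375) = 16/43, f(3.75) = 8/23, f(4.125) = 16/49, f(4.5) = 4/13.
T_8 = (Δs/2)·[f(s_0) + 2f(s_1) + ... + 2f(s_{7}) + f(s_8)].
Sum ≈ 1.2394.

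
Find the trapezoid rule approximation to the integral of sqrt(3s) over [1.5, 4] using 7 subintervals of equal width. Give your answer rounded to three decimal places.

7.113

Δs = (4 − 1.5)/7 = 5/14.
f(1.5) ≈ 2.121, f(13/7) ≈ 2.360, f(31/14) ≈ 2.577, f(18/7) ≈ 2.777, f(41/14) ≈ 2.964, f(23/7) ≈ 3.140, f(51/14) ≈ 3.306, f(4) ≈ 3.464.
T_7 = (Δs/2)·[f(s_0) + 2f(s_1) + ... + 2f(s_{6}) + f(s_7)].
Sum ≈ 7.113.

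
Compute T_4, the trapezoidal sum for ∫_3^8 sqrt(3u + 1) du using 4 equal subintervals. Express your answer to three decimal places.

20.728

Δu = (8 − 3)/4 = 1.25.
f(3) ≈ 3.162, f(4.25) ≈ 3.708, f(5.5) ≈ 4.183, f(6.75) ≈ 4.610, f(8) ≈ 5.000.
T_4 = (Δu/2)·[f(u_0) + 2f(u_1) + 2f(u_2) + 2f(u_3) + f(u_4)].
Sum ≈ 20.728.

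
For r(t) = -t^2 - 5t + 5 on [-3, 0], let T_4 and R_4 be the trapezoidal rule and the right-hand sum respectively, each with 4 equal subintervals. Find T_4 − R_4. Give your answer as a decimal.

2.25

T_4 = 28.21875.
R_4 = 25.96875.
T_4 − R_4 = 2.25.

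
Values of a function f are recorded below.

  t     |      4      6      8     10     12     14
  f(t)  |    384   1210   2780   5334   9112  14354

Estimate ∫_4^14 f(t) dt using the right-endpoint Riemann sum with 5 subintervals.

65580

Δt = 2.
Sum = 2·[1210 + 2780 + 5334 + 9112 + 14354] = 65580.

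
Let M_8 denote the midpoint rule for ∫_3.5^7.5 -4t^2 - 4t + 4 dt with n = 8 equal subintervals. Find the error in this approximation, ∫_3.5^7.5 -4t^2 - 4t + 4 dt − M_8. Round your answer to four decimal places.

-0.3333

Exact integral: ∫_3.5^7.5 f(t) dt ≈ -577.333333.
M_8 = -577.
Error ≈ -577.333333 − (-577) ≈ -0.3333.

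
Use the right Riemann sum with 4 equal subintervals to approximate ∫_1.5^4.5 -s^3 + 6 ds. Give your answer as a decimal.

-118.6875

Δs = (4.5 − 1.5)/4 = 0.75.
Right endpoints: 2.25, 3, 3.75, 4.5.
f(2.25) = -5.390625, f(3) = -21, f(3.75) = -46.734375, f(4.5) = -85.125.
Sum = Δs · [f(2.25) + f(3) + f(3.75) + f(4.5)].
Sum = -118.6875.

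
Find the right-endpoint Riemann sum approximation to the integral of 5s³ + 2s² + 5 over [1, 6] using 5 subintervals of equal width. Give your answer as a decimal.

2405

Δs = (6 − 1)/5 = 1.
Right endpoints: 2, 3, 4, 5, 6.
f(2) = 53, f(3) = 158, f(4) = 357, f(5) = 680, f(6) = 1157.
Sum = Δs · [f(2) + f(3) + f(4) + f(5) + f(6)].
Sum = 2405.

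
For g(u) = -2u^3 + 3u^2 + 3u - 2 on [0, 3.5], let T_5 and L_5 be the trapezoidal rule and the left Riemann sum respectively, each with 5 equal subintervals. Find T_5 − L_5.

-13.475

T_5 = -22.925.
L_5 = -9.45.
T_5 − L_5 = -13.475.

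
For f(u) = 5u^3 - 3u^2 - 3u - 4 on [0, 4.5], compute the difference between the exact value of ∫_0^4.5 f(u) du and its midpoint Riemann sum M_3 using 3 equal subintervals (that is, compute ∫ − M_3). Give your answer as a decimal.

Exact integral: ∫_0^4.5 f(u) du = 373.078125.
M_3 = 347.1328125.
Error = 373.078125 − 347.1328125 = 25.9453125.

25.9453125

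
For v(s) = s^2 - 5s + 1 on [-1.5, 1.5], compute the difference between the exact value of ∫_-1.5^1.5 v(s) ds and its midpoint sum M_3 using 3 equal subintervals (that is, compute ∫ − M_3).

Exact integral: ∫_-1.5^1.5 v(s) ds = 5.25.
M_3 = 5.
Error = 5.25 − 5 = 0.25.

0.25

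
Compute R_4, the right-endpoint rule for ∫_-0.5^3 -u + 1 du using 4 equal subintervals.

-2.40625

Δu = (3 − (-0.5))/4 = 0.875.
Right endpoints: 0.375, 1.25, 2.125, 3.
f(0.375) = 0.625, f(1.25) = -0.25, f(2.125) = -1.125, f(3) = -2.
Sum = Δu · [f(0.375) + f(1.25) + f(2.125) + f(3)].
Sum = -2.40625.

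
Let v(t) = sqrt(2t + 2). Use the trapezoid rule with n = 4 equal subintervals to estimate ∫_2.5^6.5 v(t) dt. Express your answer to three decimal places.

13.182

Δt = (6.5 − 2.5)/4 = 1.
v(2.5) ≈ 2.646, v(3.5) ≈ 3.000, v(4.5) ≈ 3.317, v(5.5) ≈ 3.606, v(6.5) ≈ 3.873.
T_4 = (Δt/2)·[v(t_0) + 2v(t_1) + 2v(t_2) + 2v(t_3) + v(t_4)].
Sum ≈ 13.182.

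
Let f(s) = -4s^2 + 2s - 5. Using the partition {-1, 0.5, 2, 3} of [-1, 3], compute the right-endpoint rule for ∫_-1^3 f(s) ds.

Subinterval widths: 1.5, 1.5, 1.
Right endpoints: 0.5, 2, 3.
f(0.5) = -5, f(2) = -17, f(3) = -35.
Sum = Σ Δs_i · f(s_i).
Sum = -68.

-68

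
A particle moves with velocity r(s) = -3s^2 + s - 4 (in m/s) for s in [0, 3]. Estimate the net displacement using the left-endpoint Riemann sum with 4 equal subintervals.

-26.34375

Δs = (3 − 0)/4 = 0.75.
Left endpoints: 0, 0.75, 1.5, 2.25.
r(0) = -4, r(0.75) = -4.9375, r(1.5) = -9.25, r(2.25) = -16.9375.
Sum = Δs · [r(0) + r(0.75) + r(1.5) + r(2.25)].
Sum = -26.34375.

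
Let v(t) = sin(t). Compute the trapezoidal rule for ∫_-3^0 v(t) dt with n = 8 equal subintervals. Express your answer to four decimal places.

Δt = (0 − (-3))/8 = 0.375.
v(-3) ≈ -0.1411, v(-2.625) ≈ -0.4939, v(-2.25) ≈ -0.7781, v(-1.875) ≈ -0.9541, v(-1.5) ≈ -0.9975, v(-1.125) ≈ -0.9023, v(-0.75) ≈ -0.6816, v(-0.375) ≈ -0.3663, v(0) ≈ 0.0000.
T_8 = (Δt/2)·[v(t_0) + 2v(t_1) + ... + 2v(t_{7}) + v(t_8)].
Sum ≈ -1.9666.

-1.9666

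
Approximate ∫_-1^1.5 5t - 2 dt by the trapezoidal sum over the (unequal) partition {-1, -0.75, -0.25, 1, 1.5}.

Subinterval widths: 0.25, 0.5, 1.25, 0.5.
f(-1) = -7, f(-0.75) = -5.75, f(-0.25) = -3.25, f(1) = 3, f(1.5) = 5.5.
On each subinterval the trapezoid contributes (Δt_i/2)·[f(t_{i-1}) + f(t_i)].
Sum = -1.875.

-1.875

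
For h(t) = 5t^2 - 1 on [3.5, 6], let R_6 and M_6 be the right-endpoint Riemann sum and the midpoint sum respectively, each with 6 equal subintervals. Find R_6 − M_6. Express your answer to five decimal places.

R_6 ≈ 311.1429398.
M_6 ≈ 285.8608218.
R_6 − M_6 ≈ 25.28212.

25.28212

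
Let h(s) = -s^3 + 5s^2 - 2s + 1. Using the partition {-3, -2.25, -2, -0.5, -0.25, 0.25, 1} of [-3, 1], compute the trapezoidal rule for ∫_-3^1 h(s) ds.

84.86328125

Subinterval widths: 0.75, 0.25, 1.5, 0.25, 0.5, 0.75.
h(-3) = 79, h(-2.25) = 42.203125, h(-2) = 33, h(-0.5) = 3.375, h(-0.25) = 1.828125, h(0.25) = 0.796875, h(1) = 3.
On each subinterval the trapezoid contributes (Δs_i/2)·[h(s_{i-1}) + h(s_i)].
Sum = 84.86328125.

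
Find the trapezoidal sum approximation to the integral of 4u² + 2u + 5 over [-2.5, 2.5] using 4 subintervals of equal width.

Δu = (2.5 − (-2.5))/4 = 1.25.
f(-2.5) = 25, f(-1.25) = 8.75, f(0) = 5, f(1.25) = 13.75, f(2.5) = 35.
T_4 = (Δu/2)·[f(u_0) + 2f(u_1) + 2f(u_2) + 2f(u_3) + f(u_4)].
Sum = 71.875.

71.875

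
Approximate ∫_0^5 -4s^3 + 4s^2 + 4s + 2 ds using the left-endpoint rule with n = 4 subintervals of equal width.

Δs = (5 − 0)/4 = 1.25.
Left endpoints: 0, 1.25, 2.5, 3.75.
f(0) = 2, f(1.25) = 5.4375, f(2.5) = -25.5, f(3.75) = -137.6875.
Sum = Δs · [f(0) + f(1.25) + f(2.5) + f(3.75)].
Sum = -194.6875.

-194.6875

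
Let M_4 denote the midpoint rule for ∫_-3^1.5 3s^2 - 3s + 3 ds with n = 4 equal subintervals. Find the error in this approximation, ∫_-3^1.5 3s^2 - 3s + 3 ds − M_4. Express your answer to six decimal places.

Exact integral: ∫_-3^1.5 f(s) ds = 54.
M_4 ≈ 52.57617188.
Error ≈ 54 − 52.57617188 ≈ 1.423828.

1.423828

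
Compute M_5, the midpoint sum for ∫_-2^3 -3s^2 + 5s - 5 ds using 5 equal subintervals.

Δs = (3 − (-2))/5 = 1.
Midpoints: -1.5, -0.5, 0.5, 1.5, 2.5.
f(-1.5) = -19.25, f(-0.5) = -8.25, f(0.5) = -3.25, f(1.5) = -4.25, f(2.5) = -11.25.
Sum = Δs · [f(-1.5) + f(-0.5) + f(0.5) + f(1.5) + f(2.5)].
Sum = -46.25.

-46.25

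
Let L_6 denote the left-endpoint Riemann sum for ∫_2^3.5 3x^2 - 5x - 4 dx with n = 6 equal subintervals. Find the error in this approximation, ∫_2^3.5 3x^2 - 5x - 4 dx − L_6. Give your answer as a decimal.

Exact integral: ∫_2^3.5 f(x) dx = 8.25.
L_6 = 6.140625.
Error = 8.25 − 6.140625 = 2.109375.

2.109375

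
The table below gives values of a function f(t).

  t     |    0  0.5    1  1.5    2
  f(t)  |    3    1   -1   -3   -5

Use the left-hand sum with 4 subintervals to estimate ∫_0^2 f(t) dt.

0

Δt = 0.5.
Sum = 0.5·[3 + 1 + (-1) + (-3)] = 0.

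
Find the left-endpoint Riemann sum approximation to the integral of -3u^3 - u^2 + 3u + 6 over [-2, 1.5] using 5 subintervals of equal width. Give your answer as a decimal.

30.8

Δu = (1.5 − (-2))/5 = 0.7.
Left endpoints: -2, -1.3, -0.6, 0.1, 0.8.
f(-2) = 20, f(-1.3) = 7.001, f(-0.6) = 4.488, f(0.1) = 6.287, f(0.8) = 6.224.
Sum = Δu · [f(-2) + f(-1.3) + f(-0.6) + f(0.1) + f(0.8)].
Sum = 30.8.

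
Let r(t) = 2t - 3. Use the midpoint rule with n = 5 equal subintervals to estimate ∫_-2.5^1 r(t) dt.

-15.75

Δt = (1 − (-2.5))/5 = 0.7.
Midpoints: -2.15, -1.45, -0.75, -0.05, 0.65.
r(-2.15) = -7.3, r(-1.45) = -5.9, r(-0.75) = -4.5, r(-0.05) = -3.1, r(0.65) = -1.7.
Sum = Δt · [r(-2.15) + r(-1.45) + r(-0.75) + r(-0.05) + r(0.65)].
Sum = -15.75.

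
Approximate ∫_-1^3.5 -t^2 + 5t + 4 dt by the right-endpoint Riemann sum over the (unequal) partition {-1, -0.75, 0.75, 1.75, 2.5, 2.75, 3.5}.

37.5625

Subinterval widths: 0.25, 1.5, 1, 0.75, 0.25, 0.75.
Right endpoints: -0.75, 0.75, 1.75, 2.5, 2.75, 3.5.
f(-0.75) = -0.3125, f(0.75) = 7.1875, f(1.75) = 9.6875, f(2.5) = 10.25, f(2.75) = 10.1875, f(3.5) = 9.25.
Sum = Σ Δt_i · f(t_i).
Sum = 37.5625.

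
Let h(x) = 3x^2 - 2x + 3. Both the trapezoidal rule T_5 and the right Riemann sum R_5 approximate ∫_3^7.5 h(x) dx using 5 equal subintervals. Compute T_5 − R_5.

T_5 = 362.9475.
R_5 = 422.685.
T_5 − R_5 = -59.7375.

-59.7375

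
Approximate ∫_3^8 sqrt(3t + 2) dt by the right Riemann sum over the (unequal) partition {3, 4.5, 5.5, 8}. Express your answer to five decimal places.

22.95422

Subinterval widths: 1.5, 1, 2.5.
Right endpoints: 4.5, 5.5, 8.
f(4.5) ≈ 3.93700, f(5.5) ≈ 4.30116, f(8) ≈ 5.09902.
Sum = Σ Δt_i · f(t_i).
Sum ≈ 22.95422.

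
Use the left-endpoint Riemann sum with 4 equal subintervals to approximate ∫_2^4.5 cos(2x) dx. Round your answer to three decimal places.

0.587

Δx = (4.5 − 2)/4 = 0.625.
Left endpoints: 2, 2.625, 3.25, 3.875.
f(2) ≈ -0.654, f(2.625) ≈ 0.512, f(3.25) ≈ 0.977, f(3.875) ≈ 0.104.
Sum = Δx · [f(2) + f(2.625) + f(3.25) + f(3.875)].
Sum ≈ 0.587.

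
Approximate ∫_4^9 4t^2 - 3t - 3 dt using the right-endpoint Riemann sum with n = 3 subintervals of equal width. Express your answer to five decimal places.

987.59259

Δt = (9 − 4)/3 = 5/3.
Right endpoints: 17/3, 22/3, 9.
f(17/3) = 976/9, f(22/3) = 1711/9, f(9) = 294.
Sum = Δt · [f(17/3) + f(22/3) + f(9)].
Sum ≈ 987.59259.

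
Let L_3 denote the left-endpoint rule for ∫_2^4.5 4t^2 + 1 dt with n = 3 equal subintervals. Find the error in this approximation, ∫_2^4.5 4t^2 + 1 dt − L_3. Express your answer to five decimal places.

Exact integral: ∫_2^4.5 f(t) dt ≈ 113.3333333.
L_3 ≈ 87.4074074.
Error ≈ 113.3333333 − 87.4074074 ≈ 25.92593.

25.92593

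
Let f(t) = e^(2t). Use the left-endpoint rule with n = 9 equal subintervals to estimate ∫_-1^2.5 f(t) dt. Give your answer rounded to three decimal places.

Δt = (2.5 − (-1))/9 = 7/18.
Left endpoints: -1, -11/18, -2/9, 1/6, 5/9, 17/18, 4/3, 31/18, 19/9.
f(-1) ≈ 0.135, f(-11/18) ≈ 0.295, f(-2/9) ≈ 0.641, f(1/6) ≈ 1.396, f(5/9) ≈ 3.038, f(17/18) ≈ 6.612, f(4/3) ≈ 14.392, f(31/18) ≈ 31.326, f(19/9) ≈ 68.185.
Sum = Δt · [f(-1) + f(-11/18) + f(-2/9) + ...].
Sum ≈ 49.007.

49.007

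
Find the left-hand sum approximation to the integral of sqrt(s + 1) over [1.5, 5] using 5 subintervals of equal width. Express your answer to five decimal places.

Δs = (5 − 1.5)/5 = 0.7.
Left endpoints: 1.5, 2.2, 2.9, 3.6, 4.3.
f(1.5) ≈ 1.58114, f(2.2) ≈ 1.78885, f(2.9) ≈ 1.97484, f(3.6) ≈ 2.14476, f(4.3) ≈ 2.30217.
Sum = Δs · [f(1.5) + f(2.2) + f(2.9) + f(3.6) + f(4.3)].
Sum ≈ 6.85424.

6.85424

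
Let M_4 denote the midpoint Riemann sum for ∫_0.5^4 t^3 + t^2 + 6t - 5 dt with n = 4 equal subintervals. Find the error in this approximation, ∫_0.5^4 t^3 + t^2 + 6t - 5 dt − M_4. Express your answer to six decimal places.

1.730632

Exact integral: ∫_0.5^4 f(t) dt ≈ 115.02604167.
M_4 ≈ 113.29541016.
Error ≈ 115.02604167 − 113.29541016 ≈ 1.730632.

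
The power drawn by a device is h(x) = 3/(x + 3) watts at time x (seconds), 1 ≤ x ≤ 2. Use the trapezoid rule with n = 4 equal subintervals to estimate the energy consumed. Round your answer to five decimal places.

Δx = (2 − 1)/4 = 0.25.
h(1) = 0.75, h(1.25) = 12/17, h(1.5) = 2/3, h(1.75) = 12/19, h(2) = 0.6.
T_4 = (Δx/2)·[h(x_0) + 2h(x_1) + 2h(x_2) + 2h(x_3) + h(x_4)].
Sum ≈ 0.66978.

0.66978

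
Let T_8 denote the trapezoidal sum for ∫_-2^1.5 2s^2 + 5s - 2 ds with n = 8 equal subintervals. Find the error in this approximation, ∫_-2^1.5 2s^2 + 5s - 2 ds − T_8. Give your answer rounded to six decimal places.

-0.223307

Exact integral: ∫_-2^1.5 f(s) ds ≈ -3.79166667.
T_8 ≈ -3.56835938.
Error ≈ -3.79166667 − (-3.56835938) ≈ -0.223307.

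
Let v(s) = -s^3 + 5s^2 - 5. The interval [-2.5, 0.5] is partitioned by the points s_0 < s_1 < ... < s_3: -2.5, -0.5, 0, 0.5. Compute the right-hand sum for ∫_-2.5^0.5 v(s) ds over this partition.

Subinterval widths: 2, 0.5, 0.5.
Right endpoints: -0.5, 0, 0.5.
v(-0.5) = -3.625, v(0) = -5, v(0.5) = -3.875.
Sum = Σ Δs_i · v(s_i).
Sum = -11.6875.

-11.6875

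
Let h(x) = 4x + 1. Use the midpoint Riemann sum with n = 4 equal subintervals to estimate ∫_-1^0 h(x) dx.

Δx = (0 − (-1))/4 = 0.25.
Midpoints: -0.875, -0.625, -0.375, -0.125.
h(-0.875) = -2.5, h(-0.625) = -1.5, h(-0.375) = -0.5, h(-0.125) = 0.5.
Sum = Δx · [h(-0.875) + h(-0.625) + h(-0.375) + h(-0.125)].
Sum = -1.

-1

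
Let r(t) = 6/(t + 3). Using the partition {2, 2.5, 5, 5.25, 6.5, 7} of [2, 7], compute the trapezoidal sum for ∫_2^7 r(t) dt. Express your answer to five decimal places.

Subinterval widths: 0.5, 2.5, 0.25, 1.25, 0.5.
r(2) = 1.2, r(2.5) = 12/11, r(5) = 0.75, r(5.25) = 8/11, r(6.5) = 12/19, r(7) = 0.6.
On each subinterval the trapezoid contributes (Δt_i/2)·[r(t_{i-1}) + r(t_i)].
Sum ≈ 4.21570.

4.21570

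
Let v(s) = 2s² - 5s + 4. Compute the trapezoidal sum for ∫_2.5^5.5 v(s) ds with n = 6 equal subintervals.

52.75

Δs = (5.5 − 2.5)/6 = 0.5.
v(2.5) = 4, v(3) = 7, v(3.5) = 11, v(4) = 16, v(4.5) = 22, v(5) = 29, v(5.5) = 37.
T_6 = (Δs/2)·[v(s_0) + 2v(s_1) + ... + 2v(s_{5}) + v(s_6)].
Sum = 52.75.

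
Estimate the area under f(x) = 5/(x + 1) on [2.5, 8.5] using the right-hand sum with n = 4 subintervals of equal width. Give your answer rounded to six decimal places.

Δx = (8.5 − 2.5)/4 = 1.5.
Right endpoints: 4, 5.5, 7, 8.5.
f(4) = 1, f(5.5) = 10/13, f(7) = 0.625, f(8.5) = 10/19.
Sum = Δx · [f(4) + f(5.5) + f(7) + f(8.5)].
Sum ≈ 4.380820.

4.380820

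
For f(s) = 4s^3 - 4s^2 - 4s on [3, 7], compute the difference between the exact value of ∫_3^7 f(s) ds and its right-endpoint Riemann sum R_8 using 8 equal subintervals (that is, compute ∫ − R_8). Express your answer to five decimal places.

-281.33333

Exact integral: ∫_3^7 f(s) ds ≈ 1818.6666667.
R_8 = 2100.
Error ≈ 1818.6666667 − 2100 ≈ -281.33333.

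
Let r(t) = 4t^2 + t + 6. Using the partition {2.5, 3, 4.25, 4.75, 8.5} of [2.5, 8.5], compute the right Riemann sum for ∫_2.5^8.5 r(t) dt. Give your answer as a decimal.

1314.25

Subinterval widths: 0.5, 1.25, 0.5, 3.75.
Right endpoints: 3, 4.25, 4.75, 8.5.
r(3) = 45, r(4.25) = 82.5, r(4.75) = 101, r(8.5) = 303.5.
Sum = Σ Δt_i · r(t_i).
Sum = 1314.25.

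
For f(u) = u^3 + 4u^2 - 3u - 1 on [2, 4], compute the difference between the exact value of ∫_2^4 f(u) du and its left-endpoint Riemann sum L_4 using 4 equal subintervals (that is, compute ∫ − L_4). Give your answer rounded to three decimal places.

23.417

Exact integral: ∫_2^4 f(u) du ≈ 114.66667.
L_4 = 91.25.
Error ≈ 114.66667 − 91.25 ≈ 23.417.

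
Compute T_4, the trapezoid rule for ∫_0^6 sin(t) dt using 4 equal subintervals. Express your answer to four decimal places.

Δt = (6 − 0)/4 = 1.5.
f(0) ≈ 0.0000, f(1.5) ≈ 0.9975, f(3) ≈ 0.1411, f(4.5) ≈ -0.9775, f(6) ≈ -0.2794.
T_4 = (Δt/2)·[f(t_0) + 2f(t_1) + 2f(t_2) + 2f(t_3) + f(t_4)].
Sum ≈ 0.0321.

0.0321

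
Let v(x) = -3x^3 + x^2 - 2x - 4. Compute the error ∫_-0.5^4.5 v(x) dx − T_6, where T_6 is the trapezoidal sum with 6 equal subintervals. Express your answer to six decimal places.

Exact integral: ∫_-0.5^4.5 v(x) dx ≈ -317.08333333.
T_6 ≈ -326.92129630.
Error ≈ -317.08333333 − (-326.92129630) ≈ 9.837963.

9.837963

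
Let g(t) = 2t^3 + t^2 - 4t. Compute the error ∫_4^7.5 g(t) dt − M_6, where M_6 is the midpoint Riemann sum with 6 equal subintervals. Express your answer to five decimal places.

Exact integral: ∫_4^7.5 g(t) dt ≈ 1492.8229167.
M_6 ≈ 1489.2996238.
Error ≈ 1492.8229167 − 1489.2996238 ≈ 3.52329.

3.52329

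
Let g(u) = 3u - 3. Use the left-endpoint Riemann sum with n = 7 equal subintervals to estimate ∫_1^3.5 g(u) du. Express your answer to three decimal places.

Δu = (3.5 − 1)/7 = 5/14.
Left endpoints: 1, 19/14, 12/7, 29/14, 17/7, 39/14, 22/7.
g(1) = 0, g(19/14) = 15/14, g(12/7) = 15/7, g(29/14) = 45/14, g(17/7) = 30/7, g(39/14) = 75/14, g(22/7) = 45/7.
Sum = Δu · [g(1) + g(19/14) + g(12/7) + ...].
Sum ≈ 8.036.

8.036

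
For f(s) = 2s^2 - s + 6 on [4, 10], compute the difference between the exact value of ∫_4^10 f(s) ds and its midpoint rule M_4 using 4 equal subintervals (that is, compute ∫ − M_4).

2.25

Exact integral: ∫_4^10 f(s) ds = 618.
M_4 = 615.75.
Error = 618 − 615.75 = 2.25.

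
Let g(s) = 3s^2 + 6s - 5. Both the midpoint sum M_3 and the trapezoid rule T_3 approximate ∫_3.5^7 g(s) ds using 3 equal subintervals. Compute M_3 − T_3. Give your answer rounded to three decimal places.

-3.573

M_3 ≈ 391.68403.
T_3 ≈ 395.25694.
M_3 − T_3 ≈ -3.573.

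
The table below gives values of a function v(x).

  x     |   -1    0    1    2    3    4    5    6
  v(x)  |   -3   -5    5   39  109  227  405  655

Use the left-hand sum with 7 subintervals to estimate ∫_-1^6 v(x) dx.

777

Δx = 1.
Sum = 1·[(-3) + (-5) + 5 + 39 + 109 + 227 + 405] = 777.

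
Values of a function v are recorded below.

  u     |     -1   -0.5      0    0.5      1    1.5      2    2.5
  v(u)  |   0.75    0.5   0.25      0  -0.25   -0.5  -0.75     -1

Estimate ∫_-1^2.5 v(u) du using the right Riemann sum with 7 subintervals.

-0.875

Δu = 0.5.
Sum = 0.5·[0.5 + 0.25 + 0 + (-0.25) + (-0.5) + (-0.75) + (-1)] = -0.875.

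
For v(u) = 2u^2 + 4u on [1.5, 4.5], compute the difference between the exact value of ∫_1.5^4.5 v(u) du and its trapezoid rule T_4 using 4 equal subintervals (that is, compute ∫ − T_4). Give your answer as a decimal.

Exact integral: ∫_1.5^4.5 v(u) du = 94.5.
T_4 = 95.0625.
Error = 94.5 − 95.0625 = -0.5625.

-0.5625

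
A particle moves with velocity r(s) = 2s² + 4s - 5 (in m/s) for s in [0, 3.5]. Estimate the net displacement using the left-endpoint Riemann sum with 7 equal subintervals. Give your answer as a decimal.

26.25

Δs = (3.5 − 0)/7 = 0.5.
Left endpoints: 0, 0.5, 1, 1.5, 2, 2.5, 3.
r(0) = -5, r(0.5) = -2.5, r(1) = 1, r(1.5) = 5.5, r(2) = 11, r(2.5) = 17.5, r(3) = 25.
Sum = Δs · [r(0) + r(0.5) + r(1) + ...].
Sum = 26.25.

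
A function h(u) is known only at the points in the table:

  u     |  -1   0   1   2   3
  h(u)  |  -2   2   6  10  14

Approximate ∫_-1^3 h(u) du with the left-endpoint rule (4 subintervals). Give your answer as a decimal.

Δu = 1.
Sum = 1·[(-2) + 2 + 6 + 10] = 16.

16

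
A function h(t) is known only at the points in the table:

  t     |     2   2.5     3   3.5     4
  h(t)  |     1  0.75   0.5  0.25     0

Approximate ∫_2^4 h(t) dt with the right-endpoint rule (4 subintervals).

Δt = 0.5.
Sum = 0.5·[0.75 + 0.5 + 0.25 + 0] = 0.75.

0.75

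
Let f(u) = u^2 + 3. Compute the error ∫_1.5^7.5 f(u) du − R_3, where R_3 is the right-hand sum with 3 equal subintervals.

Exact integral: ∫_1.5^7.5 f(u) du = 157.5.
R_3 = 215.5.
Error = 157.5 − 215.5 = -58.

-58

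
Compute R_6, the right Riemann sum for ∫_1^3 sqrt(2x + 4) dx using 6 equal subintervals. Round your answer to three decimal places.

5.760

Δx = (3 − 1)/6 = 1/3.
Right endpoints: 4/3, 5/3, 2, 7/3, 8/3, 3.
f(4/3) ≈ 2.582, f(5/3) ≈ 2.708, f(2) ≈ 2.828, f(7/3) ≈ 2.944, f(8/3) ≈ 3.055, f(3) ≈ 3.162.
Sum = Δx · [f(4/3) + f(5/3) + f(2) + ...].
Sum ≈ 5.760.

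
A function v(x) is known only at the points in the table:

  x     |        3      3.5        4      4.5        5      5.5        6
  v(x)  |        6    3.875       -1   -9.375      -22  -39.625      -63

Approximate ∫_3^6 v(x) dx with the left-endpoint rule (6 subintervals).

Δx = 0.5.
Sum = 0.5·[6 + 3.875 + (-1) + (-9.375) + (-22) + (-39.625)] = -31.0625.

-31.0625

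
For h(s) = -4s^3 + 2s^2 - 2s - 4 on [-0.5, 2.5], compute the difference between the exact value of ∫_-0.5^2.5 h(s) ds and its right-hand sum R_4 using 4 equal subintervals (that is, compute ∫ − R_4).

Exact integral: ∫_-0.5^2.5 h(s) ds = -46.5.
R_4 = -70.6875.
Error = -46.5 − (-70.6875) = 24.1875.

24.1875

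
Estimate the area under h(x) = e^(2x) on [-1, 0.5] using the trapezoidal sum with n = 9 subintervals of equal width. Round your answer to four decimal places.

Δx = (0.5 − (-1))/9 = 1/6.
h(-1) ≈ 0.1353, h(-5/6) ≈ 0.1889, h(-2/3) ≈ 0.2636, h(-0.5) ≈ 0.3679, h(-1/3) ≈ 0.5134, h(-1/6) ≈ 0.7165, h(0) ≈ 1.0000, h(1/6) ≈ 1.3956, h(1/3) ≈ 1.9477, h(0.5) ≈ 2.7183.
T_9 = (Δx/2)·[h(x_0) + 2h(x_1) + ... + 2h(x_{8}) + h(x_9)].
Sum ≈ 1.3034.

1.3034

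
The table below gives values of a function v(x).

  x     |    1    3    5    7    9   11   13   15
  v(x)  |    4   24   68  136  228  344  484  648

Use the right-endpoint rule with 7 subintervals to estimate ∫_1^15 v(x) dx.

Δx = 2.
Sum = 2·[24 + 68 + 136 + 228 + 344 + 484 + 648] = 3864.

3864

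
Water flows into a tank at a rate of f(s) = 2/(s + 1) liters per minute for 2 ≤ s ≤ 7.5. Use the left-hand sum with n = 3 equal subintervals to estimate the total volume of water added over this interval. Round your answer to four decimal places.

Δs = (7.5 − 2)/3 = 11/6.
Left endpoints: 2, 23/6, 17/3.
f(2) = 2/3, f(23/6) = 12/29, f(17/3) = 0.3.
Sum = Δs · [f(2) + f(23/6) + f(17/3)].
Sum ≈ 2.5308.

2.5308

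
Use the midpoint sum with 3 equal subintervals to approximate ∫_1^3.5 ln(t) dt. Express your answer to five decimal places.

1.90437

Δt = (3.5 − 1)/3 = 5/6.
Midpoints: 17/12, 2.25, 37/12.
f(17/12) ≈ 0.34831, f(2.25) ≈ 0.81093, f(37/12) ≈ 1.12601.
Sum = Δt · [f(17/12) + f(2.25) + f(37/12)].
Sum ≈ 1.90437.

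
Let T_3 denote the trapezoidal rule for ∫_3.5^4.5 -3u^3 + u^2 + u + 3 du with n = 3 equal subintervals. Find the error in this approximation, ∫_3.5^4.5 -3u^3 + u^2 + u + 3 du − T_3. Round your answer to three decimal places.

0.648

Exact integral: ∫_3.5^4.5 f(u) du ≈ -171.91667.
T_3 ≈ -172.56481.
Error ≈ -171.91667 − (-172.56481) ≈ 0.648.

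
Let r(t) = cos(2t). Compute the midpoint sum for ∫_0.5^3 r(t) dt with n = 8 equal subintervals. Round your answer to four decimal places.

-0.5697

Δt = (3 − 0.5)/8 = 0.3125.
Midpoints: 0.65625, 0.96875, 1.28125, 1.59375, 1.90625, 2.21875, 2.53125, 2.84375.
r(0.65625) ≈ 0.2554, r(0.96875) ≈ -0.3585, r(1.28125) ≈ -0.8370, r(1.59375) ≈ -0.9989, r(1.90625) ≈ -0.7833, r(2.21875) ≈ -0.2714, r(2.53125) ≈ 0.3430, r(2.84375) ≈ 0.8278.
Sum = Δt · [r(0.65625) + r(0.96875) + r(1.28125) + ...].
Sum ≈ -0.5697.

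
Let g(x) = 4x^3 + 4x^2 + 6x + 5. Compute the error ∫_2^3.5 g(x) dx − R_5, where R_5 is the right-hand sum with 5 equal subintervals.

-28.0575

Exact integral: ∫_2^3.5 g(x) dx = 212.8125.
R_5 = 240.87.
Error = 212.8125 − 240.87 = -28.0575.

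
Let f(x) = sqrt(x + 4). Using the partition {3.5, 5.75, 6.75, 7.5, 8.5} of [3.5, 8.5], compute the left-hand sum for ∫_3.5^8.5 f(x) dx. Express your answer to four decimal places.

15.1346

Subinterval widths: 2.25, 1, 0.75, 1.
Left endpoints: 3.5, 5.75, 6.75, 7.5.
f(3.5) ≈ 2.7386, f(5.75) ≈ 3.1225, f(6.75) ≈ 3.2787, f(7.5) ≈ 3.3912.
Sum = Σ Δx_i · f(x_i).
Sum ≈ 15.1346.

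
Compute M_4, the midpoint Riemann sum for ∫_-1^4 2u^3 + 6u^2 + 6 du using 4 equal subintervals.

277.734375

Δu = (4 − (-1))/4 = 1.25.
Midpoints: -0.375, 0.875, 2.125, 3.375.
f(-0.375) = 6.73828125, f(0.875) = 11.93359375, f(2.125) = 52.28515625, f(3.375) = 151.23046875.
Sum = Δu · [f(-0.375) + f(0.875) + f(2.125) + f(3.375)].
Sum = 277.734375.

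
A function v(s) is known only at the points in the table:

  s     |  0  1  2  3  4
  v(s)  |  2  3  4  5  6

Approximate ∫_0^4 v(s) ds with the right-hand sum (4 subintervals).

18

Δs = 1.
Sum = 1·[3 + 4 + 5 + 6] = 18.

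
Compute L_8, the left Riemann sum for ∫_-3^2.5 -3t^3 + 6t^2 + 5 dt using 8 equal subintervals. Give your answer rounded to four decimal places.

Δt = (2.5 − (-3))/8 = 0.6875.
Left endpoints: -3, -2.3125, -1.625, -0.9375, -0.25, 0.4375, 1.125, 1.8125.
f(-3) = 140, f(-2.3125) = 303863/4096, f(-1.625) = 17263/512, f(-0.9375) = 52205/4096, f(-0.25) = 5.421875, f(0.4375) = 24155/4096, f(1.125) = 4261/512, f(1.8125) = 28049/4096.
Sum = Δt · [f(-3) + f(-2.3125) + f(-1.625) + ...].
Sum ≈ 197.4065.

197.4065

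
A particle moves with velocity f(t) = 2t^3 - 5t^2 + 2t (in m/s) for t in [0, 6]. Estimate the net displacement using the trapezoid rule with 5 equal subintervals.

342.72

Δt = (6 − 0)/5 = 1.2.
f(0) = 0, f(1.2) = -1.344, f(2.4) = 3.648, f(3.6) = 35.712, f(4.8) = 115.584, f(6) = 264.
T_5 = (Δt/2)·[f(t_0) + 2f(t_1) + ... + 2f(t_{4}) + f(t_5)].
Sum = 342.72.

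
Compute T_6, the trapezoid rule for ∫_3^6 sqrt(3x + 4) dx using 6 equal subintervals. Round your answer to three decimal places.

12.513

Δx = (6 − 3)/6 = 0.5.
f(3) ≈ 3.606, f(3.5) ≈ 3.808, f(4) ≈ 4.000, f(4.5) ≈ 4.183, f(5) ≈ 4.359, f(5.5) ≈ 4.528, f(6) ≈ 4.690.
T_6 = (Δx/2)·[f(x_0) + 2f(x_1) + ... + 2f(x_{5}) + f(x_6)].
Sum ≈ 12.513.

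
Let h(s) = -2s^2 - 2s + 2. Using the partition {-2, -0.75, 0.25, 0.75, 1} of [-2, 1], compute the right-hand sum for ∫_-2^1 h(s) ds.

3.53125

Subinterval widths: 1.25, 1, 0.5, 0.25.
Right endpoints: -0.75, 0.25, 0.75, 1.
h(-0.75) = 2.375, h(0.25) = 1.375, h(0.75) = -0.625, h(1) = -2.
Sum = Σ Δs_i · h(s_i).
Sum = 3.53125.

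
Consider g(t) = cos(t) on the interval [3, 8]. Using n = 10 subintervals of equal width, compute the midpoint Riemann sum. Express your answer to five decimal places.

0.85714

Δt = (8 − 3)/10 = 0.5.
Midpoints: 3.25, 3.75, 4.25, 4.75, 5.25, 5.75, 6.25, 6.75, 7.25, 7.75.
g(3.25) ≈ -0.99413, g(3.75) ≈ -0.82056, g(4.25) ≈ -0.44609, g(4.75) ≈ 0.03760, g(5.25) ≈ 0.51209, g(5.75) ≈ 0.86119, g(6.25) ≈ 0.99945, g(6.75) ≈ 0.89301, g(7.25) ≈ 0.56792, g(7.75) ≈ 0.10379.
Sum = Δt · [g(3.25) + g(3.75) + g(4.25) + ...].
Sum ≈ 0.85714.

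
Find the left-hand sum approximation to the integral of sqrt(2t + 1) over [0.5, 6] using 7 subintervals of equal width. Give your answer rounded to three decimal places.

Δt = (6 − 0.5)/7 = 11/14.
Left endpoints: 0.5, 9/7, 29/14, 20/7, 51/14, 31/7, 73/14.
f(0.5) ≈ 1.414, f(9/7) ≈ 1.890, f(29/14) ≈ 2.268, f(20/7) ≈ 2.591, f(51/14) ≈ 2.878, f(31/7) ≈ 3.140, f(73/14) ≈ 3.381.
Sum = Δt · [f(0.5) + f(9/7) + f(29/14) + ...].
Sum ≈ 13.799.

13.799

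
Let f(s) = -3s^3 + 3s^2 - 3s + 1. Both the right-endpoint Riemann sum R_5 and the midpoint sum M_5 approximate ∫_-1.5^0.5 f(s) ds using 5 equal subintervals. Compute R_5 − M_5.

-3.9

R_5 = 8.15.
M_5 = 12.05.
R_5 − M_5 = -3.9.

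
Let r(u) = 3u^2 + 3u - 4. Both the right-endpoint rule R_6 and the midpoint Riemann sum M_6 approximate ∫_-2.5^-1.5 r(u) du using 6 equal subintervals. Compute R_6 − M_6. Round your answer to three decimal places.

R_6 ≈ 1.51389.
M_6 ≈ 2.24306.
R_6 − M_6 ≈ -0.729.

-0.729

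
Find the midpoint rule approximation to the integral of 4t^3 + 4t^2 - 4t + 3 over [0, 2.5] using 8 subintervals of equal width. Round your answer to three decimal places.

Δt = (2.5 − 0)/8 = 0.3125.
Midpoints: 0.15625, 0.46875, 0.78125, 1.09375, 1.40625, 1.71875, 2.03125, 2.34375.
f(0.15625) = 20381/8192, f(0.46875) = 19791/8192, f(0.78125) = 34601/8192, f(1.09375) = 70811/8192, f(1.40625) = 134421/8192, f(1.71875) = 231431/8192, f(2.03125) = 367841/8192, f(2.34375) = 549651/8192.
Sum = Δt · [f(0.15625) + f(0.46875) + f(0.78125) + ...].
Sum ≈ 54.509.

54.509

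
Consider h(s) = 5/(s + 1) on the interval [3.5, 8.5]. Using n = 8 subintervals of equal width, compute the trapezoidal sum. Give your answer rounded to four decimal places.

3.7423

Δs = (8.5 − 3.5)/8 = 0.625.
h(3.5) = 10/9, h(4.125) = 40/41, h(4.75) = 20/23, h(5.375) = 40/51, h(6) = 5/7, h(6.625) = 40/61, h(7.25) = 20/33, h(7.875) = 40/71, h(8.5) = 10/19.
T_8 = (Δs/2)·[h(s_0) + 2h(s_1) + ... + 2h(s_{7}) + h(s_8)].
Sum ≈ 3.7423.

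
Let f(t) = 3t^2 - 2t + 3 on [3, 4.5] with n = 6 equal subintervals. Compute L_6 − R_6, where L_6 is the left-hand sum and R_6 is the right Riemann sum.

L_6 = 53.578125.
R_6 = 61.265625.
L_6 − R_6 = -7.6875.

-7.6875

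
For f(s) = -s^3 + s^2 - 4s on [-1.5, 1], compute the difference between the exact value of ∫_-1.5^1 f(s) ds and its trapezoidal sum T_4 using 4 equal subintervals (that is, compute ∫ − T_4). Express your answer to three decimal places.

Exact integral: ∫_-1.5^1 f(s) ds ≈ 4.97396.
T_4 ≈ 5.25879.
Error ≈ 4.97396 − 5.25879 ≈ -0.285.

-0.285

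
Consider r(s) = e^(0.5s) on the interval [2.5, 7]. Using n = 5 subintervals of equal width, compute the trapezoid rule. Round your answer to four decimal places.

Δs = (7 − 2.5)/5 = 0.9.
r(2.5) ≈ 3.4903, r(3.4) ≈ 5.4739, r(4.3) ≈ 8.5849, r(5.2) ≈ 13.4637, r(6.1) ≈ 21.1153, r(7) ≈ 33.1155.
T_5 = (Δs/2)·[r(s_0) + 2r(s_1) + ... + 2r(s_{4}) + r(s_5)].
Sum ≈ 60.2467.

60.2467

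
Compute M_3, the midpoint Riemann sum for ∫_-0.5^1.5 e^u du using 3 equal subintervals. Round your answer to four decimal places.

3.8043

Δu = (1.5 − (-0.5))/3 = 2/3.
Midpoints: -1/6, 0.5, 7/6.
f(-1/6) ≈ 0.8465, f(0.5) ≈ 1.6487, f(7/6) ≈ 3.2113.
Sum = Δu · [f(-1/6) + f(0.5) + f(7/6)].
Sum ≈ 3.8043.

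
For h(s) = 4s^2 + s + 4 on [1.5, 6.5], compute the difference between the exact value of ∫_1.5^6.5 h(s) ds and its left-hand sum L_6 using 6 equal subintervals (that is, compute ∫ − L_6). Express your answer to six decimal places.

Exact integral: ∫_1.5^6.5 h(s) ds ≈ 401.66666667.
L_6 ≈ 335.23148148.
Error ≈ 401.66666667 − 335.23148148 ≈ 66.435185.

66.435185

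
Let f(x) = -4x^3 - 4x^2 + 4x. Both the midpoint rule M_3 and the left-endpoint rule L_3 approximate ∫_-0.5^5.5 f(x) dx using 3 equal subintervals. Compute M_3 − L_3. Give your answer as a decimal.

M_3 = -1009.
L_3 = -451.
M_3 − L_3 = -558.

-558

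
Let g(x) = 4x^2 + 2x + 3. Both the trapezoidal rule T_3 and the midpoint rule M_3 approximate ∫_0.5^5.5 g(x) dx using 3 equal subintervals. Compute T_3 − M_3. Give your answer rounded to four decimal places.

T_3 ≈ 275.925926.
M_3 ≈ 262.037037.
T_3 − M_3 ≈ 13.8889.

13.8889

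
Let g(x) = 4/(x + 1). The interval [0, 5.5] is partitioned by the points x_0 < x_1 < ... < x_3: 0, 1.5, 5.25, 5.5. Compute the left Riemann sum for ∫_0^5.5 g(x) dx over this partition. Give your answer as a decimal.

12.16

Subinterval widths: 1.5, 3.75, 0.25.
Left endpoints: 0, 1.5, 5.25.
g(0) = 4, g(1.5) = 1.6, g(5.25) = 0.64.
Sum = Σ Δx_i · g(x_i).
Sum = 12.16.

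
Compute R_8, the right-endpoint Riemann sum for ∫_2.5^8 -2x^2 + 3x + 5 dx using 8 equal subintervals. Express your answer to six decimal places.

Δx = (8 − 2.5)/8 = 0.6875.
Right endpoints: 3.1875, 3.875, 4.5625, 5.25, 5.9375, 6.625, 7.3125, 8.
f(3.1875) = -5.7578125, f(3.875) = -13.40625, f(4.5625) = -22.9453125, f(5.25) = -34.375, f(5.9375) = -47.6953125, f(6.625) = -62.90625, f(7.3125) = -80.0078125, f(8) = -99.
Sum = Δx · [f(3.1875) + f(3.875) + f(4.5625) + ...].
Sum ≈ -251.689453.

-251.689453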